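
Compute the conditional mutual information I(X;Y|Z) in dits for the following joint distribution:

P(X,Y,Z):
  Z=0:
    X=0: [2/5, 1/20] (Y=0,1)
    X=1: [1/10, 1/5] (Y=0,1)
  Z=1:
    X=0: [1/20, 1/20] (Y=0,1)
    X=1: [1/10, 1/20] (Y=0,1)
0.0577 dits

Conditional mutual information: I(X;Y|Z) = H(X|Z) + H(Y|Z) - H(X,Y|Z)

H(Z) = 0.2442
H(X,Z) = 0.5365 → H(X|Z) = 0.2923
H(Y,Z) = 0.5246 → H(Y|Z) = 0.2804
H(X,Y,Z) = 0.7592 → H(X,Y|Z) = 0.5150

I(X;Y|Z) = 0.2923 + 0.2804 - 0.5150 = 0.0577 dits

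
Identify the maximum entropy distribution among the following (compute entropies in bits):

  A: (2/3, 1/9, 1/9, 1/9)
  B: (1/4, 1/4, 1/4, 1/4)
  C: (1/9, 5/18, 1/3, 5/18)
B

For a discrete distribution over n outcomes, entropy is maximized by the uniform distribution.

Computing entropies:
H(A) = 1.4466 bits
H(B) = 2.0000 bits
H(C) = 1.9072 bits

The uniform distribution (where all probabilities equal 1/4) achieves the maximum entropy of log_2(4) = 2.0000 bits.

Distribution B has the highest entropy.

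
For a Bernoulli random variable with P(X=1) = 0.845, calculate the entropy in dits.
0.1873 dits

The binary entropy function is:
H(p) = -p log(p) - (1-p) log(1-p)

H(0.845) = -0.845 × log_10(0.845) - 0.155 × log_10(0.155)
H(0.845) = 0.1873 dits

Note: Binary entropy is maximized at p=0.5 (H=1 bit) and minimized at p=0 or p=1 (H=0).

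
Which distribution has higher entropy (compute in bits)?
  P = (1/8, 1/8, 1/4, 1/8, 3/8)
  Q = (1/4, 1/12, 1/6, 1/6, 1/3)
Q

Computing entropies in bits:
H(P) = 2.1556
H(Q) = 2.1887

Distribution Q has higher entropy.

Intuition: The distribution closer to uniform (more spread out) has higher entropy.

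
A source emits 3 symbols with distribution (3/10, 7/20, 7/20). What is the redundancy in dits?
0.0011 dits

Redundancy measures how far a source is from maximum entropy:
R = H_max - H(X)

Maximum entropy for 3 symbols: H_max = log_10(3) = 0.4771 dits
Actual entropy: H(X) = 0.4760 dits
Redundancy: R = 0.4771 - 0.4760 = 0.0011 dits

This redundancy represents potential for compression: the source could be compressed by 0.0011 dits per symbol.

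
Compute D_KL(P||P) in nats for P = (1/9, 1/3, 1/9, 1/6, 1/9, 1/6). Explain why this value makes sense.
0.0000 nats

KL divergence satisfies the Gibbs inequality: D_KL(P||Q) ≥ 0 for all distributions P, Q.

D_KL(P||Q) = Σ p(x) log(p(x)/q(x))
Each term is p(x) × log_e(p(x)/p(x)) = p(x) × log_e(1) = 0, so the sum is 0.
D_KL(P||Q) = 0.0000 nats

When P = Q, the KL divergence is exactly 0, as there is no 'divergence' between identical distributions.

This non-negativity is a fundamental property: relative entropy cannot be negative because it measures how different Q is from P.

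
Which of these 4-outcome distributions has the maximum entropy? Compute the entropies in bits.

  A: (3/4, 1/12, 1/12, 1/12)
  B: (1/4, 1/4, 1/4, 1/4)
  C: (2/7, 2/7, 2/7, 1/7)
B

For a discrete distribution over n outcomes, entropy is maximized by the uniform distribution.

Computing entropies:
H(A) = 1.2075 bits
H(B) = 2.0000 bits
H(C) = 1.9502 bits

The uniform distribution (where all probabilities equal 1/4) achieves the maximum entropy of log_2(4) = 2.0000 bits.

Distribution B has the highest entropy.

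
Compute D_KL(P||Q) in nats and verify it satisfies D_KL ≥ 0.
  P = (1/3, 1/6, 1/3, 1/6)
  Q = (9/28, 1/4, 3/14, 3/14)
0.0499 nats

KL divergence satisfies the Gibbs inequality: D_KL(P||Q) ≥ 0 for all distributions P, Q.

D_KL(P||Q) = Σ p(x) log(p(x)/q(x))
Term by term:
  x=0: 1/3 × log_e[(1/3)/(9/28)] = 0.0121
  x=1: 1/6 × log_e[(1/6)/(1/4)] = -0.0676
  x=2: 1/3 × log_e[(1/3)/(3/14)] = 0.1473
  x=3: 1/6 × log_e[(1/6)/(3/14)] = -0.0419
D_KL(P||Q) = 0.0499 nats

D_KL(P||Q) = 0.0499 ≥ 0 ✓

This non-negativity is a fundamental property: relative entropy cannot be negative because it measures how different Q is from P.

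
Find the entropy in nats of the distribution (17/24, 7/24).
0.6036 nats

Shannon entropy is H(X) = -Σ p(x) log p(x).

For P = (17/24, 7/24):
H = -17/24 × log_e(17/24) -7/24 × log_e(7/24)
H = 0.6036 nats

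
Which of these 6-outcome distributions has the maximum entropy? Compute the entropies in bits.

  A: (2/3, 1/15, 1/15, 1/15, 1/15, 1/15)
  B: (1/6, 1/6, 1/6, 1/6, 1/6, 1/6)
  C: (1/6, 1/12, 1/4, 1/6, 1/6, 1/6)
B

For a discrete distribution over n outcomes, entropy is maximized by the uniform distribution.

Computing entropies:
H(A) = 1.6923 bits
H(B) = 2.5850 bits
H(C) = 2.5221 bits

The uniform distribution (where all probabilities equal 1/6) achieves the maximum entropy of log_2(6) = 2.5850 bits.

Distribution B has the highest entropy.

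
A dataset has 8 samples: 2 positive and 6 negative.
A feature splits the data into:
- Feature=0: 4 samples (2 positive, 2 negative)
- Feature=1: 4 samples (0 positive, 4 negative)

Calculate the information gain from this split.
0.3113 bits

Information Gain = H(Y) - H(Y|Feature)

Before split:
P(positive) = 2/8 = 0.2500
H(Y) = 0.8113 bits

After split:
Feature=0: H = 1.0000 bits (weight = 4/8)
Feature=1: H = 0.0000 bits (weight = 4/8)
H(Y|Feature) = (4/8)×1.0000 + (4/8)×0.0000 = 0.5000 bits

Information Gain = 0.8113 - 0.5000 = 0.3113 bits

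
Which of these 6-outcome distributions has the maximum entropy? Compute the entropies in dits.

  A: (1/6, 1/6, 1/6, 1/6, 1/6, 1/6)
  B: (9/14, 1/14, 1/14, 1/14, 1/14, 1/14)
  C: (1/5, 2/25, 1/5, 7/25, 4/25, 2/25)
A

For a discrete distribution over n outcomes, entropy is maximized by the uniform distribution.

Computing entropies:
H(A) = 0.7782 dits
H(B) = 0.5327 dits
H(C) = 0.7372 dits

The uniform distribution (where all probabilities equal 1/6) achieves the maximum entropy of log_10(6) = 0.7782 dits.

Distribution A has the highest entropy.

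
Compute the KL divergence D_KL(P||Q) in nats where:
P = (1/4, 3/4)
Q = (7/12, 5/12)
0.2290 nats

KL divergence: D_KL(P||Q) = Σ p(x) log(p(x)/q(x))

Computing term by term:
  x=0: 1/4 × log_e[(1/4)/(7/12)] = 1/4 × -0.8473 = -0.2118
  x=1: 3/4 × log_e[(3/4)/(5/12)] = 3/4 × 0.5878 = 0.4408

D_KL(P||Q) = 0.2290 nats

Note: KL divergence is always non-negative and equals 0 iff P = Q.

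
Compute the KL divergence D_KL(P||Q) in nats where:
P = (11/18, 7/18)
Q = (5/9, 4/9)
0.0063 nats

KL divergence: D_KL(P||Q) = Σ p(x) log(p(x)/q(x))

Computing term by term:
  x=0: 11/18 × log_e[(11/18)/(5/9)] = 11/18 × 0.0953 = 0.0582
  x=1: 7/18 × log_e[(7/18)/(4/9)] = 7/18 × -0.1335 = -0.0519

D_KL(P||Q) = 0.0063 nats

Note: KL divergence is always non-negative and equals 0 iff P = Q.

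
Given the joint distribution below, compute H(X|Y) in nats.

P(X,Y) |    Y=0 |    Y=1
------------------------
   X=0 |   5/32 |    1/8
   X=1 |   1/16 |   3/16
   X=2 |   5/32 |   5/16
1.0291 nats

Using the chain rule: H(X|Y) = H(X,Y) - H(Y)

First, compute H(X,Y) = 1.6907 nats

Marginal P(Y) = (3/8, 5/8)
H(Y) = 0.6616 nats

H(X|Y) = H(X,Y) - H(Y) = 1.6907 - 0.6616 = 1.0291 nats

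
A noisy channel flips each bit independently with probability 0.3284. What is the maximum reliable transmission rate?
0.0867 bits

For a binary symmetric channel (BSC) with error probability p:
Capacity C = 1 - H(p) bits per symbol

where H(p) = -p log₂(p) - (1-p) log₂(1-p) is the binary entropy function.

H(0.3284) = 0.9133 bits
C = 1 - 0.9133 = 0.0867 bits per symbol

This means we can reliably transmit up to 0.0867 bits of information per channel use.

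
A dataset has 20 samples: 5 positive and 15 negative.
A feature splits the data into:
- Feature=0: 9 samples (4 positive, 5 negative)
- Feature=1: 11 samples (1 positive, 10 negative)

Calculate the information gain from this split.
0.1236 bits

Information Gain = H(Y) - H(Y|Feature)

Before split:
P(positive) = 5/20 = 0.2500
H(Y) = 0.8113 bits

After split:
Feature=0: H = 0.9911 bits (weight = 9/20)
Feature=1: H = 0.4395 bits (weight = 11/20)
H(Y|Feature) = (9/20)×0.9911 + (11/20)×0.4395 = 0.6877 bits

Information Gain = 0.8113 - 0.6877 = 0.1236 bits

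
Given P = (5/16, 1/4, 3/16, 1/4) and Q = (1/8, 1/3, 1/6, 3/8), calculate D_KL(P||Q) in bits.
0.1950 bits

KL divergence: D_KL(P||Q) = Σ p(x) log(p(x)/q(x))

Computing term by term:
  x=0: 5/16 × log_2[(5/16)/(1/8)] = 5/16 × 1.3219 = 0.4131
  x=1: 1/4 × log_2[(1/4)/(1/3)] = 1/4 × -0.4150 = -0.1038
  x=2: 3/16 × log_2[(3/16)/(1/6)] = 3/16 × 0.1699 = 0.0319
  x=3: 1/4 × log_2[(1/4)/(3/8)] = 1/4 × -0.5850 = -0.1462

D_KL(P||Q) = 0.1950 bits

Note: KL divergence is always non-negative and equals 0 iff P = Q.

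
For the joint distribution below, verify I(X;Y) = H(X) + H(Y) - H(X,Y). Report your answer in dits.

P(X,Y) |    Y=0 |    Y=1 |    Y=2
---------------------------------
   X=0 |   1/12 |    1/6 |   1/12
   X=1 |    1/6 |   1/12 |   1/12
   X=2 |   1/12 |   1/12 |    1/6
I(X;Y) = 0.0256 dits

Mutual information has multiple equivalent forms:
- I(X;Y) = H(X) - H(X|Y)
- I(X;Y) = H(Y) - H(Y|X)
- I(X;Y) = H(X) + H(Y) - H(X,Y)

Computing all quantities:
H(X) = 0.4771, H(Y) = 0.4771, H(X,Y) = 0.9287
H(X|Y) = 0.4515, H(Y|X) = 0.4515

Verification:
H(X) - H(X|Y) = 0.4771 - 0.4515 = 0.0256
H(Y) - H(Y|X) = 0.4771 - 0.4515 = 0.0256
H(X) + H(Y) - H(X,Y) = 0.4771 + 0.4771 - 0.9287 = 0.0256

All forms give I(X;Y) = 0.0256 dits. ✓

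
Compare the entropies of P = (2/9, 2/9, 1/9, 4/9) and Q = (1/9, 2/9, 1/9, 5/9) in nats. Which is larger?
P

Computing entropies in nats:
H(P) = 1.2730
H(Q) = 1.1491

Distribution P has higher entropy.

Intuition: The distribution closer to uniform (more spread out) has higher entropy.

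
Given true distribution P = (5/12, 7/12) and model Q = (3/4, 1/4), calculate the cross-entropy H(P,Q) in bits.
1.3396 bits

Cross-entropy: H(P,Q) = -Σ p(x) log q(x)

Alternatively: H(P,Q) = H(P) + D_KL(P||Q)
H(P) = 0.9799 bits
D_KL(P||Q) = 0.3597 bits

H(P,Q) = 0.9799 + 0.3597 = 1.3396 bits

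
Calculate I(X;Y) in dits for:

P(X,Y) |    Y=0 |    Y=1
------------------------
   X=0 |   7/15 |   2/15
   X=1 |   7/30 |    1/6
0.0093 dits

Mutual information: I(X;Y) = H(X) + H(Y) - H(X,Y)

Marginals:
P(X) = (3/5, 2/5), H(X) = 0.2923 dits
P(Y) = (7/10, 3/10), H(Y) = 0.2653 dits

Joint entropy: H(X,Y) = 0.5483 dits

I(X;Y) = 0.2923 + 0.2653 - 0.5483 = 0.0093 dits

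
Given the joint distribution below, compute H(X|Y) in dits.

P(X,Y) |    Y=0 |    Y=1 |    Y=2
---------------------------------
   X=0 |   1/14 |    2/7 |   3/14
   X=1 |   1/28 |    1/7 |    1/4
0.2873 dits

Using the chain rule: H(X|Y) = H(X,Y) - H(Y)

First, compute H(X,Y) = 0.7036 dits

Marginal P(Y) = (3/28, 3/7, 13/28)
H(Y) = 0.4163 dits

H(X|Y) = H(X,Y) - H(Y) = 0.7036 - 0.4163 = 0.2873 dits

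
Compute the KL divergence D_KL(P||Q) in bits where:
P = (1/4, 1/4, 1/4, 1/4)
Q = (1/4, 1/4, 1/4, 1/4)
0.0000 bits

KL divergence: D_KL(P||Q) = Σ p(x) log(p(x)/q(x))

Computing term by term:
  x=0: 1/4 × log_2[(1/4)/(1/4)] = 1/4 × 0.0000 = 0.0000
  x=1: 1/4 × log_2[(1/4)/(1/4)] = 1/4 × 0.0000 = 0.0000
  x=2: 1/4 × log_2[(1/4)/(1/4)] = 1/4 × 0.0000 = 0.0000
  x=3: 1/4 × log_2[(1/4)/(1/4)] = 1/4 × 0.0000 = 0.0000

D_KL(P||Q) = 0.0000 bits

Note: KL divergence is always non-negative and equals 0 iff P = Q.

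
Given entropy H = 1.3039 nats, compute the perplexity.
3.6836

Perplexity is e^H (or exp(H) for natural log).

H = 1.3039 nats
Perplexity = e^1.3039 = 3.6836

Interpretation: The model's uncertainty is equivalent to choosing uniformly among 3.7 options.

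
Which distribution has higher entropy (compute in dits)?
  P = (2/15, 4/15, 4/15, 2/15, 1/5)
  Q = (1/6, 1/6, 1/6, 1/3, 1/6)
P

Computing entropies in dits:
H(P) = 0.6793
H(Q) = 0.6778

Distribution P has higher entropy.

Intuition: The distribution closer to uniform (more spread out) has higher entropy.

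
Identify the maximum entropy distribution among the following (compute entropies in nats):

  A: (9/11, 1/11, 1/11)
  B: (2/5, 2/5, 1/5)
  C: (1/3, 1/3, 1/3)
C

For a discrete distribution over n outcomes, entropy is maximized by the uniform distribution.

Computing entropies:
H(A) = 0.6002 nats
H(B) = 1.0549 nats
H(C) = 1.0986 nats

The uniform distribution (where all probabilities equal 1/3) achieves the maximum entropy of log_e(3) = 1.0986 nats.

Distribution C has the highest entropy.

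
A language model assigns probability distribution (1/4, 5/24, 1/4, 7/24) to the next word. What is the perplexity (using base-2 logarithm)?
3.9722

Perplexity is 2^H (or exp(H) for natural log).

First, H = -Σ p log p = 1.9899 bits
Perplexity = 2^1.9899 = 3.9722

Interpretation: The model's uncertainty is equivalent to choosing uniformly among 4.0 options.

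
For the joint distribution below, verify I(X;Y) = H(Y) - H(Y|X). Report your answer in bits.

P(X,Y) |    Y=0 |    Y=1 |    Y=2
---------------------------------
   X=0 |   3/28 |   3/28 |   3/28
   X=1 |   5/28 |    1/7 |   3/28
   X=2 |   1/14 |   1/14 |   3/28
I(X;Y) = 0.0183 bits

Mutual information has multiple equivalent forms:
- I(X;Y) = H(X) - H(X|Y)
- I(X;Y) = H(Y) - H(Y|X)
- I(X;Y) = H(X) + H(Y) - H(X,Y)

Computing all quantities:
H(X) = 1.5502, H(Y) = 1.5831, H(X,Y) = 3.1151
H(X|Y) = 1.5319, H(Y|X) = 1.5649

Verification:
H(X) - H(X|Y) = 1.5502 - 1.5319 = 0.0183
H(Y) - H(Y|X) = 1.5831 - 1.5649 = 0.0183
H(X) + H(Y) - H(X,Y) = 1.5502 + 1.5831 - 3.1151 = 0.0183

All forms give I(X;Y) = 0.0183 bits. ✓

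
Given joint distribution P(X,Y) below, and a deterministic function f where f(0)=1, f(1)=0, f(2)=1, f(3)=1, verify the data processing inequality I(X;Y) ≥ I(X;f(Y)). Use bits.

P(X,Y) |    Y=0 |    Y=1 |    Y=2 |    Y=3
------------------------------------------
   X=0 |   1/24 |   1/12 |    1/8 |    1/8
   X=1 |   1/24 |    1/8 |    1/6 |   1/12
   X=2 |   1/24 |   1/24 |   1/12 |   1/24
I(X;Y) = 0.0267, I(X;f(Y)) = 0.0071, inequality holds: 0.0267 ≥ 0.0071

Data Processing Inequality: For any Markov chain X → Y → Z, we have I(X;Y) ≥ I(X;Z).

Here Z = f(Y) is a deterministic function of Y, forming X → Y → Z.

Original I(X;Y) = 0.0267 bits

After applying f:
P(X,Z) where Z=f(Y):
- P(X,Z=0) = P(X,Y=1)
- P(X,Z=1) = P(X,Y=0) + P(X,Y=2) + P(X,Y=3)

I(X;Z) = I(X;f(Y)) = 0.0071 bits

Verification: 0.0267 ≥ 0.0071 ✓

Information cannot be created by processing; the function f can only lose information about X.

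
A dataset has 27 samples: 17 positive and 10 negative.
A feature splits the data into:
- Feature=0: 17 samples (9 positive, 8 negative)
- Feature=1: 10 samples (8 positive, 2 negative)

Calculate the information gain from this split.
0.0555 bits

Information Gain = H(Y) - H(Y|Feature)

Before split:
P(positive) = 17/27 = 0.6296
H(Y) = 0.9510 bits

After split:
Feature=0: H = 0.9975 bits (weight = 17/27)
Feature=1: H = 0.7219 bits (weight = 10/27)
H(Y|Feature) = (17/27)×0.9975 + (10/27)×0.7219 = 0.8954 bits

Information Gain = 0.9510 - 0.8954 = 0.0555 bits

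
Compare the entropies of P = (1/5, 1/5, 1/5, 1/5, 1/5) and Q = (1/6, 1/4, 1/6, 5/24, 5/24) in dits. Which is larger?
P

Computing entropies in dits:
H(P) = 0.6990
H(Q) = 0.6937

Distribution P has higher entropy.

Intuition: The distribution closer to uniform (more spread out) has higher entropy.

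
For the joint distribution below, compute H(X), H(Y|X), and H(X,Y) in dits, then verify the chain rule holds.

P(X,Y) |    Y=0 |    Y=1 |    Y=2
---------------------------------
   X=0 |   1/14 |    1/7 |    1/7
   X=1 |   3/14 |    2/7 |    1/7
H(X,Y) = 0.7429, H(X) = 0.2831, H(Y|X) = 0.4598 (all in dits)

Chain rule: H(X,Y) = H(X) + H(Y|X)

Left side — joint entropy directly:
H(X,Y) = -Σ p(x,y) log p(x,y) = 0.7429 dits

Right side — compute H(Y|X) from the conditional distributions:
P(X) = (5/14, 9/14), so H(X) = 0.2831 dits
H(Y|X) = Σ_x P(X=x) · H(Y|X=x):
  P(Y|X=0) = (1/5, 2/5, 2/5), H(Y|X=0) = 0.4581, weight P(X=0) = 5/14
  P(Y|X=1) = (1/3, 4/9, 2/9), H(Y|X=1) = 0.4607, weight P(X=1) = 9/14
H(Y|X) = 0.4598 dits

H(X) + H(Y|X) = 0.2831 + 0.4598 = 0.7429 dits

Both sides equal 0.7429 dits. ✓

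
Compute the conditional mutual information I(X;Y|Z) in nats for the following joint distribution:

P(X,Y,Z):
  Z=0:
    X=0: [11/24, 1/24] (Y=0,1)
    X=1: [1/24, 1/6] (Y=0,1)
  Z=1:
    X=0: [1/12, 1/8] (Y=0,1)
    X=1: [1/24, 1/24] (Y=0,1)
0.1826 nats

Conditional mutual information: I(X;Y|Z) = H(X|Z) + H(Y|Z) - H(X,Y|Z)

H(Z) = 0.6036
H(X,Z) = 1.2072 → H(X|Z) = 0.6036
H(Y,Z) = 1.2319 → H(Y|Z) = 0.6283
H(X,Y,Z) = 1.6529 → H(X,Y|Z) = 1.0492

I(X;Y|Z) = 0.6036 + 0.6283 - 1.0492 = 0.1826 nats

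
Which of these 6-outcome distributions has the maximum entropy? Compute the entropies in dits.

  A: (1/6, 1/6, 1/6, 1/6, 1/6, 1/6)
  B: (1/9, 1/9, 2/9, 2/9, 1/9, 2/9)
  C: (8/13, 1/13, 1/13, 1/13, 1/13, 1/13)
A

For a discrete distribution over n outcomes, entropy is maximized by the uniform distribution.

Computing entropies:
H(A) = 0.7782 dits
H(B) = 0.7536 dits
H(C) = 0.5582 dits

The uniform distribution (where all probabilities equal 1/6) achieves the maximum entropy of log_10(6) = 0.7782 dits.

Distribution A has the highest entropy.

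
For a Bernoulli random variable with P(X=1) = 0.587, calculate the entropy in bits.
0.9780 bits

The binary entropy function is:
H(p) = -p log(p) - (1-p) log(1-p)

H(0.587) = -0.587 × log_2(0.587) - 0.413 × log_2(0.413)
H(0.587) = 0.9780 bits

Note: Binary entropy is maximized at p=0.5 (H=1 bit) and minimized at p=0 or p=1 (H=0).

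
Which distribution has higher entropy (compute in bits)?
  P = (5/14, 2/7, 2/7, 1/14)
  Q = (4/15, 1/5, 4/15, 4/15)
Q

Computing entropies in bits:
H(P) = 1.8352
H(Q) = 1.9899

Distribution Q has higher entropy.

Intuition: The distribution closer to uniform (more spread out) has higher entropy.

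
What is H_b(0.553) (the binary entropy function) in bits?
0.9919 bits

The binary entropy function is:
H(p) = -p log(p) - (1-p) log(1-p)

H(0.553) = -0.553 × log_2(0.553) - 0.447 × log_2(0.447)
H(0.553) = 0.9919 bits

Note: Binary entropy is maximized at p=0.5 (H=1 bit) and minimized at p=0 or p=1 (H=0).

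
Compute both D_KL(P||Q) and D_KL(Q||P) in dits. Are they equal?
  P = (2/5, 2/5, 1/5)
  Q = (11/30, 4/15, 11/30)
D_KL(P||Q) = 0.0329, D_KL(Q||P) = 0.0357

KL divergence is not symmetric: D_KL(P||Q) ≠ D_KL(Q||P) in general.

D_KL(P||Q) = 0.0329 dits
D_KL(Q||P) = 0.0357 dits

No, they are not equal!

This asymmetry is why KL divergence is not a true distance metric.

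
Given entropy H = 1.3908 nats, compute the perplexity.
4.0181

Perplexity is e^H (or exp(H) for natural log).

H = 1.3908 nats
Perplexity = e^1.3908 = 4.0181

Interpretation: The model's uncertainty is equivalent to choosing uniformly among 4.0 options.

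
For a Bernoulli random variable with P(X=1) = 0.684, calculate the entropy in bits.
0.9000 bits

The binary entropy function is:
H(p) = -p log(p) - (1-p) log(1-p)

H(0.684) = -0.684 × log_2(0.684) - 0.316 × log_2(0.316)
H(0.684) = 0.9000 bits

Note: Binary entropy is maximized at p=0.5 (H=1 bit) and minimized at p=0 or p=1 (H=0).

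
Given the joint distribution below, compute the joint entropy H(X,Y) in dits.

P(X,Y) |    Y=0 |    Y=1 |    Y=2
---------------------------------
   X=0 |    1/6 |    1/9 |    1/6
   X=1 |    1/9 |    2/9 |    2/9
0.7618 dits

Joint entropy is H(X,Y) = -Σ_{x,y} p(x,y) log p(x,y).

Summing over all non-zero entries:
H(X,Y) = -[1/6·log_10(1/6) + 1/9·log_10(1/9) + 1/6·log_10(1/6) + 1/9·log_10(1/9) + 2/9·log_10(2/9) + 2/9·log_10(2/9)]
H(X,Y) = 0.7618 dits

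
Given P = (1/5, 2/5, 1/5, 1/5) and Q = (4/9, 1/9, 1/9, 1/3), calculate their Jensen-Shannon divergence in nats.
0.0820 nats

Jensen-Shannon divergence is:
JSD(P||Q) = 0.5 × D_KL(P||M) + 0.5 × D_KL(Q||M)
where M = 0.5 × (P + Q) is the mixture distribution.

M = 0.5 × (1/5, 2/5, 1/5, 1/5) + 0.5 × (4/9, 1/9, 1/9, 1/3) = (0.322222, 0.255556, 0.155556, 4/15)

D_KL(P||M) = 0.0766 nats
D_KL(Q||M) = 0.0874 nats

JSD(P||Q) = 0.5 × 0.0766 + 0.5 × 0.0874 = 0.0820 nats

Unlike KL divergence, JSD is symmetric and bounded: 0 ≤ JSD ≤ log(2).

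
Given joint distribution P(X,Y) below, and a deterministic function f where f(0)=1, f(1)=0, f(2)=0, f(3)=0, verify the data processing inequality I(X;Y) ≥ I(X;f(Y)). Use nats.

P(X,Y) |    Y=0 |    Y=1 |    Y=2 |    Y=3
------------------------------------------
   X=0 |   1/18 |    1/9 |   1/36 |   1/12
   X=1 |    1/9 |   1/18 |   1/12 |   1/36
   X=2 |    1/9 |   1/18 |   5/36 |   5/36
I(X;Y) = 0.0795, I(X;f(Y)) = 0.0150, inequality holds: 0.0795 ≥ 0.0150

Data Processing Inequality: For any Markov chain X → Y → Z, we have I(X;Y) ≥ I(X;Z).

Here Z = f(Y) is a deterministic function of Y, forming X → Y → Z.

Original I(X;Y) = 0.0795 nats

After applying f:
P(X,Z) where Z=f(Y):
- P(X,Z=0) = P(X,Y=1) + P(X,Y=2) + P(X,Y=3)
- P(X,Z=1) = P(X,Y=0)

I(X;Z) = I(X;f(Y)) = 0.0150 nats

Verification: 0.0795 ≥ 0.0150 ✓

Information cannot be created by processing; the function f can only lose information about X.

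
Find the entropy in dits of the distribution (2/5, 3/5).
0.2923 dits

Shannon entropy is H(X) = -Σ p(x) log p(x).

For P = (2/5, 3/5):
H = -2/5 × log_10(2/5) -3/5 × log_10(3/5)
H = 0.2923 dits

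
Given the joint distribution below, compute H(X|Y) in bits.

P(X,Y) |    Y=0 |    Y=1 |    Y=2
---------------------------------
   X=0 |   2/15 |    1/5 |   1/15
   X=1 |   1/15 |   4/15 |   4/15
0.8841 bits

Using the chain rule: H(X|Y) = H(X,Y) - H(Y)

First, compute H(X,Y) = 2.3899 bits

Marginal P(Y) = (1/5, 7/15, 1/3)
H(Y) = 1.5058 bits

H(X|Y) = H(X,Y) - H(Y) = 2.3899 - 1.5058 = 0.8841 bits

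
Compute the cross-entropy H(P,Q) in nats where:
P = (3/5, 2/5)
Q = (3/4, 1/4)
0.7271 nats

Cross-entropy: H(P,Q) = -Σ p(x) log q(x)

Alternatively: H(P,Q) = H(P) + D_KL(P||Q)
H(P) = 0.6730 nats
D_KL(P||Q) = 0.0541 nats

H(P,Q) = 0.6730 + 0.0541 = 0.7271 nats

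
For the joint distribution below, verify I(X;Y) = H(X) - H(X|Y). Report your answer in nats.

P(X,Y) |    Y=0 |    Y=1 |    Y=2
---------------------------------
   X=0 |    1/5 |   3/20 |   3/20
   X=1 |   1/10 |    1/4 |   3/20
I(X;Y) = 0.0296 nats

Mutual information has multiple equivalent forms:
- I(X;Y) = H(X) - H(X|Y)
- I(X;Y) = H(Y) - H(Y|X)
- I(X;Y) = H(X) + H(Y) - H(X,Y)

Computing all quantities:
H(X) = 0.6931, H(Y) = 1.0889, H(X,Y) = 1.7524
H(X|Y) = 0.6635, H(Y|X) = 1.0593

Verification:
H(X) - H(X|Y) = 0.6931 - 0.6635 = 0.0296
H(Y) - H(Y|X) = 1.0889 - 1.0593 = 0.0296
H(X) + H(Y) - H(X,Y) = 0.6931 + 1.0889 - 1.7524 = 0.0296

All forms give I(X;Y) = 0.0296 nats. ✓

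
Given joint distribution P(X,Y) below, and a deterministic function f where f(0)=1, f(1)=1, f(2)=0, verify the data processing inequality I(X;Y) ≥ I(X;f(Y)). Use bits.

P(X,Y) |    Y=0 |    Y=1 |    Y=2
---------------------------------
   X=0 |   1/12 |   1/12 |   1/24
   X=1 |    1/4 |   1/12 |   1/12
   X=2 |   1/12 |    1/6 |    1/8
I(X;Y) = 0.0924, I(X;f(Y)) = 0.0157, inequality holds: 0.0924 ≥ 0.0157

Data Processing Inequality: For any Markov chain X → Y → Z, we have I(X;Y) ≥ I(X;Z).

Here Z = f(Y) is a deterministic function of Y, forming X → Y → Z.

Original I(X;Y) = 0.0924 bits

After applying f:
P(X,Z) where Z=f(Y):
- P(X,Z=0) = P(X,Y=2)
- P(X,Z=1) = P(X,Y=0) + P(X,Y=1)

I(X;Z) = I(X;f(Y)) = 0.0157 bits

Verification: 0.0924 ≥ 0.0157 ✓

Information cannot be created by processing; the function f can only lose information about X.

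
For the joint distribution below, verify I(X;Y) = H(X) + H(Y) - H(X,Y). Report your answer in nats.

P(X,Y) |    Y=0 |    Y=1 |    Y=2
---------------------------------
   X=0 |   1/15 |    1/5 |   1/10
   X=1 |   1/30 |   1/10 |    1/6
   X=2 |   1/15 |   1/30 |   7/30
I(X;Y) = 0.0983 nats

Mutual information has multiple equivalent forms:
- I(X;Y) = H(X) - H(X|Y)
- I(X;Y) = H(Y) - H(Y|X)
- I(X;Y) = H(X) + H(Y) - H(X,Y)

Computing all quantities:
H(X) = 1.0953, H(Y) = 1.0114, H(X,Y) = 2.0084
H(X|Y) = 0.9970, H(Y|X) = 0.9131

Verification:
H(X) - H(X|Y) = 1.0953 - 0.9970 = 0.0983
H(Y) - H(Y|X) = 1.0114 - 0.9131 = 0.0983
H(X) + H(Y) - H(X,Y) = 1.0953 + 1.0114 - 2.0084 = 0.0983

All forms give I(X;Y) = 0.0983 nats. ✓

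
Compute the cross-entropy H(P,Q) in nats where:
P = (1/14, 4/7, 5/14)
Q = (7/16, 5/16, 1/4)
1.2188 nats

Cross-entropy: H(P,Q) = -Σ p(x) log q(x)

Alternatively: H(P,Q) = H(P) + D_KL(P||Q)
H(P) = 0.8760 nats
D_KL(P||Q) = 0.3428 nats

H(P,Q) = 0.8760 + 0.3428 = 1.2188 nats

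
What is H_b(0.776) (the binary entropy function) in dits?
0.2310 dits

The binary entropy function is:
H(p) = -p log(p) - (1-p) log(1-p)

H(0.776) = -0.776 × log_10(0.776) - 0.224 × log_10(0.224)
H(0.776) = 0.2310 dits

Note: Binary entropy is maximized at p=0.5 (H=1 bit) and minimized at p=0 or p=1 (H=0).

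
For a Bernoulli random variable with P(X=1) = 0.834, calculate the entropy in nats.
0.4495 nats

The binary entropy function is:
H(p) = -p log(p) - (1-p) log(1-p)

H(0.834) = -0.834 × log_e(0.834) - 0.166 × log_e(0.166)
H(0.834) = 0.4495 nats

Note: Binary entropy is maximized at p=0.5 (H=1 bit) and minimized at p=0 or p=1 (H=0).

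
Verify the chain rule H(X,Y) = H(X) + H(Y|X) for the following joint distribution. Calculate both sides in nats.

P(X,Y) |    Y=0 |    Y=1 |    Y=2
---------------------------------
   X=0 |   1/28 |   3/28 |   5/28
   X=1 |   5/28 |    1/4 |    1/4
H(X,Y) = 1.6667, H(X) = 0.6279, H(Y|X) = 1.0388 (all in nats)

Chain rule: H(X,Y) = H(X) + H(Y|X)

Left side — joint entropy directly:
H(X,Y) = -Σ p(x,y) log p(x,y) = 1.6667 nats

Right side — compute H(Y|X) from the conditional distributions:
P(X) = (9/28, 19/28), so H(X) = 0.6279 nats
H(Y|X) = Σ_x P(X=x) · H(Y|X=x):
  P(Y|X=0) = (1/9, 1/3, 5/9), H(Y|X=0) = 0.9369, weight P(X=0) = 9/28
  P(Y|X=1) = (5/19, 7/19, 7/19), H(Y|X=1) = 1.0871, weight P(X=1) = 19/28
H(Y|X) = 1.0388 nats

H(X) + H(Y|X) = 0.6279 + 1.0388 = 1.6667 nats

Both sides equal 1.6667 nats. ✓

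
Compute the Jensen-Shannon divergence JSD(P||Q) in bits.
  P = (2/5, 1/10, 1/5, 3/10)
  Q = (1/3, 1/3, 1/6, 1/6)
0.0650 bits

Jensen-Shannon divergence is:
JSD(P||Q) = 0.5 × D_KL(P||M) + 0.5 × D_KL(Q||M)
where M = 0.5 × (P + Q) is the mixture distribution.

M = 0.5 × (2/5, 1/10, 1/5, 3/10) + 0.5 × (1/3, 1/3, 1/6, 1/6) = (11/30, 0.216667, 0.183333, 7/30)

D_KL(P||M) = 0.0725 bits
D_KL(Q||M) = 0.0575 bits

JSD(P||Q) = 0.5 × 0.0725 + 0.5 × 0.0575 = 0.0650 bits

Unlike KL divergence, JSD is symmetric and bounded: 0 ≤ JSD ≤ log(2).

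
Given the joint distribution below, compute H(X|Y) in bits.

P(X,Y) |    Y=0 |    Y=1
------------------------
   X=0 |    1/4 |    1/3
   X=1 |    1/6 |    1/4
0.9793 bits

Using the chain rule: H(X|Y) = H(X,Y) - H(Y)

First, compute H(X,Y) = 1.9591 bits

Marginal P(Y) = (5/12, 7/12)
H(Y) = 0.9799 bits

H(X|Y) = H(X,Y) - H(Y) = 1.9591 - 0.9799 = 0.9793 bits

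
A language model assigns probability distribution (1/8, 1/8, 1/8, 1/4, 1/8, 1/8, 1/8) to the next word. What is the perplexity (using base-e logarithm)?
6.7272

Perplexity is e^H (or exp(H) for natural log).

First, H = -Σ p log p = 1.9062 nats
Perplexity = e^1.9062 = 6.7272

Interpretation: The model's uncertainty is equivalent to choosing uniformly among 6.7 options.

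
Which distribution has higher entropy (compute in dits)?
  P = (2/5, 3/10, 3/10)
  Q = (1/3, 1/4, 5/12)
P

Computing entropies in dits:
H(P) = 0.4729
H(Q) = 0.4680

Distribution P has higher entropy.

Intuition: The distribution closer to uniform (more spread out) has higher entropy.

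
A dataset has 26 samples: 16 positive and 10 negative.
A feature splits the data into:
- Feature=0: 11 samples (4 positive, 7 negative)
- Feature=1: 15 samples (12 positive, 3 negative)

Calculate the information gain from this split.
0.1447 bits

Information Gain = H(Y) - H(Y|Feature)

Before split:
P(positive) = 16/26 = 0.6154
H(Y) = 0.9612 bits

After split:
Feature=0: H = 0.9457 bits (weight = 11/26)
Feature=1: H = 0.7219 bits (weight = 15/26)
H(Y|Feature) = (11/26)×0.9457 + (15/26)×0.7219 = 0.8166 bits

Information Gain = 0.9612 - 0.8166 = 0.1447 bits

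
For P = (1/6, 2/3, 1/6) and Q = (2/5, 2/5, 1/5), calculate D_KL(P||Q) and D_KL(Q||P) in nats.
D_KL(P||Q) = 0.1643, D_KL(Q||P) = 0.1823

KL divergence is not symmetric: D_KL(P||Q) ≠ D_KL(Q||P) in general.

D_KL(P||Q) = 0.1643 nats
D_KL(Q||P) = 0.1823 nats

No, they are not equal!

This asymmetry is why KL divergence is not a true distance metric.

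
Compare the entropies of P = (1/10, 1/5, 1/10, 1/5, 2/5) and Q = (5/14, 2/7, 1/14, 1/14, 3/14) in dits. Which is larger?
P

Computing entropies in dits:
H(P) = 0.6388
H(Q) = 0.6222

Distribution P has higher entropy.

Intuition: The distribution closer to uniform (more spread out) has higher entropy.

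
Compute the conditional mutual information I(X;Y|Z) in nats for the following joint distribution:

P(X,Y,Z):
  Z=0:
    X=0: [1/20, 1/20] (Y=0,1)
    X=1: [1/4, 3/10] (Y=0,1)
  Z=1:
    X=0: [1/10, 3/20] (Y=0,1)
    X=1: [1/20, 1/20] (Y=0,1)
0.0018 nats

Conditional mutual information: I(X;Y|Z) = H(X|Z) + H(Y|Z) - H(X,Y|Z)

H(Z) = 0.6474
H(X,Z) = 1.1359 → H(X|Z) = 0.4885
H(Y,Z) = 1.3351 → H(Y|Z) = 0.6876
H(X,Y,Z) = 1.8217 → H(X,Y|Z) = 1.1743

I(X;Y|Z) = 0.4885 + 0.6876 - 1.1743 = 0.0018 nats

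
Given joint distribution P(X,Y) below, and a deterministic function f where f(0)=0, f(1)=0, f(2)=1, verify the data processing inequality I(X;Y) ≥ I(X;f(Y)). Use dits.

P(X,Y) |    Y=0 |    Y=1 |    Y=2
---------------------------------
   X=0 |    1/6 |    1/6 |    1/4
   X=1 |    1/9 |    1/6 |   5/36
I(X;Y) = 0.0034, I(X;f(Y)) = 0.0020, inequality holds: 0.0034 ≥ 0.0020

Data Processing Inequality: For any Markov chain X → Y → Z, we have I(X;Y) ≥ I(X;Z).

Here Z = f(Y) is a deterministic function of Y, forming X → Y → Z.

Original I(X;Y) = 0.0034 dits

After applying f:
P(X,Z) where Z=f(Y):
- P(X,Z=0) = P(X,Y=0) + P(X,Y=1)
- P(X,Z=1) = P(X,Y=2)

I(X;Z) = I(X;f(Y)) = 0.0020 dits

Verification: 0.0034 ≥ 0.0020 ✓

Information cannot be created by processing; the function f can only lose information about X.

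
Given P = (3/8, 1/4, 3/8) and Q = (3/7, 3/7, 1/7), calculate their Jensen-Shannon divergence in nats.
0.0397 nats

Jensen-Shannon divergence is:
JSD(P||Q) = 0.5 × D_KL(P||M) + 0.5 × D_KL(Q||M)
where M = 0.5 × (P + Q) is the mixture distribution.

M = 0.5 × (3/8, 1/4, 3/8) + 0.5 × (3/7, 3/7, 1/7) = (0.401786, 0.339286, 0.258929)

D_KL(P||M) = 0.0367 nats
D_KL(Q||M) = 0.0428 nats

JSD(P||Q) = 0.5 × 0.0367 + 0.5 × 0.0428 = 0.0397 nats

Unlike KL divergence, JSD is symmetric and bounded: 0 ≤ JSD ≤ log(2).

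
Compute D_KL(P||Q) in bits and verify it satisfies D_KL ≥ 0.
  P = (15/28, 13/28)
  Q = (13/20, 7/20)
0.0398 bits

KL divergence satisfies the Gibbs inequality: D_KL(P||Q) ≥ 0 for all distributions P, Q.

D_KL(P||Q) = Σ p(x) log(p(x)/q(x))
Term by term:
  x=0: 15/28 × log_2[(15/28)/(13/20)] = -0.1495
  x=1: 13/28 × log_2[(13/28)/(7/20)] = 0.1893
D_KL(P||Q) = 0.0398 bits

D_KL(P||Q) = 0.0398 ≥ 0 ✓

This non-negativity is a fundamental property: relative entropy cannot be negative because it measures how different Q is from P.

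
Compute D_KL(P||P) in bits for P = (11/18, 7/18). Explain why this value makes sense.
0.0000 bits

KL divergence satisfies the Gibbs inequality: D_KL(P||Q) ≥ 0 for all distributions P, Q.

D_KL(P||Q) = Σ p(x) log(p(x)/q(x))
Each term is p(x) × log_2(p(x)/p(x)) = p(x) × log_2(1) = 0, so the sum is 0.
D_KL(P||Q) = 0.0000 bits

When P = Q, the KL divergence is exactly 0, as there is no 'divergence' between identical distributions.

This non-negativity is a fundamental property: relative entropy cannot be negative because it measures how different Q is from P.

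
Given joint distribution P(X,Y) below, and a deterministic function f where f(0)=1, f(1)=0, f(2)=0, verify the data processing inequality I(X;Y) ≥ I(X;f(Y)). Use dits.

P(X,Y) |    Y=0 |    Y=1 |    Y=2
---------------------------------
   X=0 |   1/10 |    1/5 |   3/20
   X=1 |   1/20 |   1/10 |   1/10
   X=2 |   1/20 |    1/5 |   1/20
I(X;Y) = 0.0123, I(X;f(Y)) = 0.0008, inequality holds: 0.0123 ≥ 0.0008

Data Processing Inequality: For any Markov chain X → Y → Z, we have I(X;Y) ≥ I(X;Z).

Here Z = f(Y) is a deterministic function of Y, forming X → Y → Z.

Original I(X;Y) = 0.0123 dits

After applying f:
P(X,Z) where Z=f(Y):
- P(X,Z=0) = P(X,Y=1) + P(X,Y=2)
- P(X,Z=1) = P(X,Y=0)

I(X;Z) = I(X;f(Y)) = 0.0008 dits

Verification: 0.0123 ≥ 0.0008 ✓

Information cannot be created by processing; the function f can only lose information about X.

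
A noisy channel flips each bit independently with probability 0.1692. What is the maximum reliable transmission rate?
0.3441 bits

For a binary symmetric channel (BSC) with error probability p:
Capacity C = 1 - H(p) bits per symbol

where H(p) = -p log₂(p) - (1-p) log₂(1-p) is the binary entropy function.

H(0.1692) = 0.6559 bits
C = 1 - 0.6559 = 0.3441 bits per symbol

This means we can reliably transmit up to 0.3441 bits of information per channel use.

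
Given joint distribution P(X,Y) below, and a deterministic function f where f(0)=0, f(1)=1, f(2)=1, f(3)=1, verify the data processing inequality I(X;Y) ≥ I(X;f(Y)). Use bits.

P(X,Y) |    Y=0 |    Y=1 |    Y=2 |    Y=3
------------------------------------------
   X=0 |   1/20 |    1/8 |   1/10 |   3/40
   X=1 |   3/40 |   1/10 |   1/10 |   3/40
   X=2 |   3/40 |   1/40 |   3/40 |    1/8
I(X;Y) = 0.0730, I(X;f(Y)) = 0.0091, inequality holds: 0.0730 ≥ 0.0091

Data Processing Inequality: For any Markov chain X → Y → Z, we have I(X;Y) ≥ I(X;Z).

Here Z = f(Y) is a deterministic function of Y, forming X → Y → Z.

Original I(X;Y) = 0.0730 bits

After applying f:
P(X,Z) where Z=f(Y):
- P(X,Z=0) = P(X,Y=0)
- P(X,Z=1) = P(X,Y=1) + P(X,Y=2) + P(X,Y=3)

I(X;Z) = I(X;f(Y)) = 0.0091 bits

Verification: 0.0730 ≥ 0.0091 ✓

Information cannot be created by processing; the function f can only lose information about X.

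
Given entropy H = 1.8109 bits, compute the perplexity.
3.5086

Perplexity is 2^H (or exp(H) for natural log).

H = 1.8109 bits
Perplexity = 2^1.8109 = 3.5086

Interpretation: The model's uncertainty is equivalent to choosing uniformly among 3.5 options.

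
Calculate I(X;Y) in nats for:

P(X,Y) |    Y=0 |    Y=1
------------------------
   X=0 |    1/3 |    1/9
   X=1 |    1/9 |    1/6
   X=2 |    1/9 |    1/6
0.0631 nats

Mutual information: I(X;Y) = H(X) + H(Y) - H(X,Y)

Marginals:
P(X) = (4/9, 5/18, 5/18), H(X) = 1.0720 nats
P(Y) = (5/9, 4/9), H(Y) = 0.6870 nats

Joint entropy: H(X,Y) = 1.6959 nats

I(X;Y) = 1.0720 + 0.6870 - 1.6959 = 0.0631 nats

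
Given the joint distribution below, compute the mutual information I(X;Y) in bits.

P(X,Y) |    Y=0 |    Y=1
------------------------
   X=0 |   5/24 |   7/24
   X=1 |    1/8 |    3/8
0.0227 bits

Mutual information: I(X;Y) = H(X) + H(Y) - H(X,Y)

Marginals:
P(X) = (1/2, 1/2), H(X) = 1.0000 bits
P(Y) = (1/3, 2/3), H(Y) = 0.9183 bits

Joint entropy: H(X,Y) = 1.8956 bits

I(X;Y) = 1.0000 + 0.9183 - 1.8956 = 0.0227 bits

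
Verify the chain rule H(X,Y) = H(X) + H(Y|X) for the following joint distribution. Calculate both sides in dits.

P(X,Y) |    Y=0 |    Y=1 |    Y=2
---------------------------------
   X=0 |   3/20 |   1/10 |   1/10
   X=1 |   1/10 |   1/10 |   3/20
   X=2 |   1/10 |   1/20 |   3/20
H(X,Y) = 0.9358, H(X) = 0.4760, H(Y|X) = 0.4598 (all in dits)

Chain rule: H(X,Y) = H(X) + H(Y|X)

Left side — joint entropy directly:
H(X,Y) = -Σ p(x,y) log p(x,y) = 0.9358 dits

Right side — compute H(Y|X) from the conditional distributions:
P(X) = (7/20, 7/20, 3/10), so H(X) = 0.4760 dits
H(Y|X) = Σ_x P(X=x) · H(Y|X=x):
  P(Y|X=0) = (3/7, 2/7, 2/7), H(Y|X=0) = 0.4686, weight P(X=0) = 7/20
  P(Y|X=1) = (2/7, 2/7, 3/7), H(Y|X=1) = 0.4686, weight P(X=1) = 7/20
  P(Y|X=2) = (1/3, 1/6, 1/2), H(Y|X=2) = 0.4392, weight P(X=2) = 3/10
H(Y|X) = 0.4598 dits

H(X) + H(Y|X) = 0.4760 + 0.4598 = 0.9358 dits

Both sides equal 0.9358 dits. ✓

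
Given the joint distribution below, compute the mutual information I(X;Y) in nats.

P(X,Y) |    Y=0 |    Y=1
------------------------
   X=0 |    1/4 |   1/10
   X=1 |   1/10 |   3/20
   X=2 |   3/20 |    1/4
0.0509 nats

Mutual information: I(X;Y) = H(X) + H(Y) - H(X,Y)

Marginals:
P(X) = (7/20, 1/4, 2/5), H(X) = 1.0805 nats
P(Y) = (1/2, 1/2), H(Y) = 0.6931 nats

Joint entropy: H(X,Y) = 1.7228 nats

I(X;Y) = 1.0805 + 0.6931 - 1.7228 = 0.0509 nats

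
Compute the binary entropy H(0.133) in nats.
0.3921 nats

The binary entropy function is:
H(p) = -p log(p) - (1-p) log(1-p)

H(0.133) = -0.133 × log_e(0.133) - 0.867 × log_e(0.867)
H(0.133) = 0.3921 nats

Note: Binary entropy is maximized at p=0.5 (H=1 bit) and minimized at p=0 or p=1 (H=0).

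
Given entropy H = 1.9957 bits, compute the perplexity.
3.9881

Perplexity is 2^H (or exp(H) for natural log).

H = 1.9957 bits
Perplexity = 2^1.9957 = 3.9881

Interpretation: The model's uncertainty is equivalent to choosing uniformly among 4.0 options.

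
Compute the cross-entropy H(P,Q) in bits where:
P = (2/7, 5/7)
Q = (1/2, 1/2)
1.0000 bits

Cross-entropy: H(P,Q) = -Σ p(x) log q(x)

Alternatively: H(P,Q) = H(P) + D_KL(P||Q)
H(P) = 0.8631 bits
D_KL(P||Q) = 0.1369 bits

H(P,Q) = 0.8631 + 0.1369 = 1.0000 bits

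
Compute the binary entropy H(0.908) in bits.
0.4431 bits

The binary entropy function is:
H(p) = -p log(p) - (1-p) log(1-p)

H(0.908) = -0.908 × log_2(0.908) - 0.092 × log_2(0.092)
H(0.908) = 0.4431 bits

Note: Binary entropy is maximized at p=0.5 (H=1 bit) and minimized at p=0 or p=1 (H=0).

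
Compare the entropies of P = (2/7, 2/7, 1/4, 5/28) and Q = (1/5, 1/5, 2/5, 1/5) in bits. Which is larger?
P

Computing entropies in bits:
H(P) = 1.9766
H(Q) = 1.9219

Distribution P has higher entropy.

Intuition: The distribution closer to uniform (more spread out) has higher entropy.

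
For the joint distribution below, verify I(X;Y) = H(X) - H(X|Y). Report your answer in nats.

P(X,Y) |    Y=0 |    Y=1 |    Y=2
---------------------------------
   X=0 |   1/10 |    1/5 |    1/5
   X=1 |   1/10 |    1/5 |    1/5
I(X;Y) = 0.0000 nats

Mutual information has multiple equivalent forms:
- I(X;Y) = H(X) - H(X|Y)
- I(X;Y) = H(Y) - H(Y|X)
- I(X;Y) = H(X) + H(Y) - H(X,Y)

Computing all quantities:
H(X) = 0.6931, H(Y) = 1.0549, H(X,Y) = 1.7481
H(X|Y) = 0.6931, H(Y|X) = 1.0549

Verification:
H(X) - H(X|Y) = 0.6931 - 0.6931 = 0.0000
H(Y) - H(Y|X) = 1.0549 - 1.0549 = 0.0000
H(X) + H(Y) - H(X,Y) = 0.6931 + 1.0549 - 1.7481 = 0.0000

All forms give I(X;Y) = 0.0000 nats. ✓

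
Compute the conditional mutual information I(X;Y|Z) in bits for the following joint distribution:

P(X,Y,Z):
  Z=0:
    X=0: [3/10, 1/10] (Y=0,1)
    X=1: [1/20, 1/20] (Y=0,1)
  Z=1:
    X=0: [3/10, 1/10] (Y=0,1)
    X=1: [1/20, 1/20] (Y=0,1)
0.0323 bits

Conditional mutual information: I(X;Y|Z) = H(X|Z) + H(Y|Z) - H(X,Y|Z)

H(Z) = 1.0000
H(X,Z) = 1.7219 → H(X|Z) = 0.7219
H(Y,Z) = 1.8813 → H(Y|Z) = 0.8813
H(X,Y,Z) = 2.5710 → H(X,Y|Z) = 1.5710

I(X;Y|Z) = 0.7219 + 0.8813 - 1.5710 = 0.0323 bits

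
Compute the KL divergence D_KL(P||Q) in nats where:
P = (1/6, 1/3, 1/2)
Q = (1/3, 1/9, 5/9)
0.1980 nats

KL divergence: D_KL(P||Q) = Σ p(x) log(p(x)/q(x))

Computing term by term:
  x=0: 1/6 × log_e[(1/6)/(1/3)] = 1/6 × -0.6931 = -0.1155
  x=1: 1/3 × log_e[(1/3)/(1/9)] = 1/3 × 1.0986 = 0.3662
  x=2: 1/2 × log_e[(1/2)/(5/9)] = 1/2 × -0.1054 = -0.0527

D_KL(P||Q) = 0.1980 nats

Note: KL divergence is always non-negative and equals 0 iff P = Q.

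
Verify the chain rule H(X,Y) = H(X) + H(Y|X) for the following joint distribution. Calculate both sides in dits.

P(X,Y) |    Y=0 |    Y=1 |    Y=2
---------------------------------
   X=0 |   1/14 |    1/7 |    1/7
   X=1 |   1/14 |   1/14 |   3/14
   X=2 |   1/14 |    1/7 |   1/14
H(X,Y) = 0.9149, H(X) = 0.4748, H(Y|X) = 0.4400 (all in dits)

Chain rule: H(X,Y) = H(X) + H(Y|X)

Left side — joint entropy directly:
H(X,Y) = -Σ p(x,y) log p(x,y) = 0.9149 dits

Right side — compute H(Y|X) from the conditional distributions:
P(X) = (5/14, 5/14, 2/7), so H(X) = 0.4748 dits
H(Y|X) = Σ_x P(X=x) · H(Y|X=x):
  P(Y|X=0) = (1/5, 2/5, 2/5), H(Y|X=0) = 0.4581, weight P(X=0) = 5/14
  P(Y|X=1) = (1/5, 1/5, 3/5), H(Y|X=1) = 0.4127, weight P(X=1) = 5/14
  P(Y|X=2) = (1/4, 1/2, 1/4), H(Y|X=2) = 0.4515, weight P(X=2) = 2/7
H(Y|X) = 0.4400 dits

H(X) + H(Y|X) = 0.4748 + 0.4400 = 0.9149 dits

Both sides equal 0.9149 dits. ✓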